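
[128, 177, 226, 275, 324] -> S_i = 128 + 49*i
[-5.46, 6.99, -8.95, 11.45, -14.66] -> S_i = -5.46*(-1.28)^i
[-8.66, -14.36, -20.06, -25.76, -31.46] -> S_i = -8.66 + -5.70*i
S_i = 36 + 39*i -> [36, 75, 114, 153, 192]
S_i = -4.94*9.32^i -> [-4.94, -46.04, -429.1, -3999.21, -37272.68]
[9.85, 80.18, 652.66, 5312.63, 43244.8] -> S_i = 9.85*8.14^i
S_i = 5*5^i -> [5, 25, 125, 625, 3125]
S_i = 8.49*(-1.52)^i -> [8.49, -12.9, 19.62, -29.82, 45.32]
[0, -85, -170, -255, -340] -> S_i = 0 + -85*i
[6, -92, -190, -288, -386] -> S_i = 6 + -98*i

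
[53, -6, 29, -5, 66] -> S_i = Random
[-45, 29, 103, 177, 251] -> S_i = -45 + 74*i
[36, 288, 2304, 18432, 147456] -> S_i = 36*8^i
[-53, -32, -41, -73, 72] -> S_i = Random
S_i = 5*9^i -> [5, 45, 405, 3645, 32805]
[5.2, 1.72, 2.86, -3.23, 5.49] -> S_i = Random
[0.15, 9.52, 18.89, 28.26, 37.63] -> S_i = 0.15 + 9.37*i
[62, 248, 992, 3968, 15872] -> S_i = 62*4^i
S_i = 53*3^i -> [53, 159, 477, 1431, 4293]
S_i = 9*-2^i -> [9, -18, 36, -72, 144]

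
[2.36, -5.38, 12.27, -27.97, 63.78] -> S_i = 2.36*(-2.28)^i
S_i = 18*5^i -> [18, 90, 450, 2250, 11250]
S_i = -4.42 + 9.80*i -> [-4.42, 5.38, 15.18, 24.98, 34.78]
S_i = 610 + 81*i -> [610, 691, 772, 853, 934]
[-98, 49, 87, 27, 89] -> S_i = Random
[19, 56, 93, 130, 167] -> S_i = 19 + 37*i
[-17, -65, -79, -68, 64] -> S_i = Random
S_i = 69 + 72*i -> [69, 141, 213, 285, 357]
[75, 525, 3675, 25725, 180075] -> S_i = 75*7^i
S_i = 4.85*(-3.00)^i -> [4.85, -14.55, 43.65, -130.95, 392.85]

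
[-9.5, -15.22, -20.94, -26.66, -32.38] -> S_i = -9.50 + -5.72*i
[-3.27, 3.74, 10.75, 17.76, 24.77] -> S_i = -3.27 + 7.01*i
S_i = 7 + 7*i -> [7, 14, 21, 28, 35]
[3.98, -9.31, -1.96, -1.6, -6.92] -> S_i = Random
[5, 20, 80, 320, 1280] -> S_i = 5*4^i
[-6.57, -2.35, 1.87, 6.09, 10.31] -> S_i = -6.57 + 4.22*i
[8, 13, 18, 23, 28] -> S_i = 8 + 5*i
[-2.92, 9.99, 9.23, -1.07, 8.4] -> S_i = Random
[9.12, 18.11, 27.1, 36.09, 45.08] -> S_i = 9.12 + 8.99*i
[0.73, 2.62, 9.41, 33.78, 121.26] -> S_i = 0.73*3.59^i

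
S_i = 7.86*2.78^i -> [7.86, 21.85, 60.75, 168.87, 469.46]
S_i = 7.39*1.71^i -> [7.39, 12.64, 21.61, 36.95, 63.19]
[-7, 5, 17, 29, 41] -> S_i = -7 + 12*i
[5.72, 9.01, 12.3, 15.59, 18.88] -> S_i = 5.72 + 3.29*i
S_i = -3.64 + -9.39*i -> [-3.64, -13.03, -22.42, -31.81, -41.2]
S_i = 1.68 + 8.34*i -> [1.68, 10.02, 18.36, 26.7, 35.04]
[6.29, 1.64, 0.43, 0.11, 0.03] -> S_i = 6.29*0.26^i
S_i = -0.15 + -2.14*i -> [-0.15, -2.29, -4.43, -6.57, -8.71]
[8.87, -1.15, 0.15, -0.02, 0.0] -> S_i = 8.87*(-0.13)^i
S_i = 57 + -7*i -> [57, 50, 43, 36, 29]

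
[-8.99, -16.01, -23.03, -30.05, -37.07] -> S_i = -8.99 + -7.02*i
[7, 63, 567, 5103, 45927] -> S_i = 7*9^i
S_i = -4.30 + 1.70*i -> [-4.3, -2.6, -0.9, 0.8, 2.5]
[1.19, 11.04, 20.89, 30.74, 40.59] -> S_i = 1.19 + 9.85*i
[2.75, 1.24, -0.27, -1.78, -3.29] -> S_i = 2.75 + -1.51*i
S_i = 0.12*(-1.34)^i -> [0.12, -0.16, 0.22, -0.29, 0.39]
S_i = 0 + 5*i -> [0, 5, 10, 15, 20]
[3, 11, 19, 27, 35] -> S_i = 3 + 8*i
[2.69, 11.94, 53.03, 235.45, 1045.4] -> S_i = 2.69*4.44^i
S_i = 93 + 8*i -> [93, 101, 109, 117, 125]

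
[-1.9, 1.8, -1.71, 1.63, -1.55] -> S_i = -1.90*(-0.95)^i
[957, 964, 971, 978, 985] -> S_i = 957 + 7*i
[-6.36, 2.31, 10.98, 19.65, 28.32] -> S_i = -6.36 + 8.67*i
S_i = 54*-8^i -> [54, -432, 3456, -27648, 221184]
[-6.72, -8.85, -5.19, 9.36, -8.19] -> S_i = Random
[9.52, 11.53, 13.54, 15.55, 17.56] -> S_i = 9.52 + 2.01*i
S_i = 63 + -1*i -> [63, 62, 61, 60, 59]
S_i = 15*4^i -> [15, 60, 240, 960, 3840]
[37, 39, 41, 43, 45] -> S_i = 37 + 2*i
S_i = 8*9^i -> [8, 72, 648, 5832, 52488]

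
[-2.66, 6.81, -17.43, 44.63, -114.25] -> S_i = -2.66*(-2.56)^i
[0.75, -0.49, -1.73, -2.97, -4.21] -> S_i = 0.75 + -1.24*i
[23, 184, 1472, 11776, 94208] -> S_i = 23*8^i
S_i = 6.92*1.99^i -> [6.92, 13.77, 27.4, 54.53, 108.52]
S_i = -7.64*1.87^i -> [-7.64, -14.29, -26.72, -49.96, -93.42]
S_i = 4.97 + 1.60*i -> [4.97, 6.57, 8.17, 9.77, 11.37]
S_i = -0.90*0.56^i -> [-0.9, -0.5, -0.28, -0.16, -0.09]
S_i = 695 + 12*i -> [695, 707, 719, 731, 743]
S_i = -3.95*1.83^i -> [-3.95, -7.23, -13.23, -24.21, -44.3]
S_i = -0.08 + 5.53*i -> [-0.08, 5.45, 10.98, 16.51, 22.04]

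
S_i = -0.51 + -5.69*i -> [-0.51, -6.2, -11.89, -17.58, -23.27]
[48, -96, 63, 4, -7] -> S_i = Random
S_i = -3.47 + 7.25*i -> [-3.47, 3.78, 11.03, 18.28, 25.53]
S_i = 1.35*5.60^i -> [1.35, 7.56, 42.34, 237.08, 1327.66]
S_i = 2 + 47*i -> [2, 49, 96, 143, 190]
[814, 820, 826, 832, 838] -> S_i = 814 + 6*i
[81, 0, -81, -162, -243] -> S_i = 81 + -81*i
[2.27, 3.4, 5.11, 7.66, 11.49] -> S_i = 2.27*1.50^i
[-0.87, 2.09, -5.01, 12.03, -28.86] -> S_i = -0.87*(-2.40)^i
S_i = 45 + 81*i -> [45, 126, 207, 288, 369]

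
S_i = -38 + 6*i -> [-38, -32, -26, -20, -14]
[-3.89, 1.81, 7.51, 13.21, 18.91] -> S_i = -3.89 + 5.70*i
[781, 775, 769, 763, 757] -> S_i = 781 + -6*i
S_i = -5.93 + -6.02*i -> [-5.93, -11.95, -17.97, -23.99, -30.01]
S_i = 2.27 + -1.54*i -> [2.27, 0.73, -0.81, -2.35, -3.89]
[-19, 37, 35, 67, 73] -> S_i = Random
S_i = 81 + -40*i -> [81, 41, 1, -39, -79]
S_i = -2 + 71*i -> [-2, 69, 140, 211, 282]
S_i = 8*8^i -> [8, 64, 512, 4096, 32768]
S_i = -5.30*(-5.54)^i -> [-5.3, 29.36, -162.67, 901.17, -4992.46]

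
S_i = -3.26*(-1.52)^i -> [-3.26, 4.96, -7.53, 11.45, -17.4]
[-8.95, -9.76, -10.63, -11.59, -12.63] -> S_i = -8.95*1.09^i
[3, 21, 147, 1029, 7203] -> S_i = 3*7^i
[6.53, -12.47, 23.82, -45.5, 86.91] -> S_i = 6.53*(-1.91)^i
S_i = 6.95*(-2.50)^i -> [6.95, -17.38, 43.44, -108.59, 271.48]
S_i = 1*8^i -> [1, 8, 64, 512, 4096]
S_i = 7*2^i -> [7, 14, 28, 56, 112]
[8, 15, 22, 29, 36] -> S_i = 8 + 7*i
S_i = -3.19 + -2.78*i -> [-3.19, -5.97, -8.75, -11.53, -14.31]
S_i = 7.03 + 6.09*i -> [7.03, 13.12, 19.21, 25.3, 31.39]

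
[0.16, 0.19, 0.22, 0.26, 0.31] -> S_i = 0.16*1.18^i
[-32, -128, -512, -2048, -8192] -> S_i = -32*4^i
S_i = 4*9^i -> [4, 36, 324, 2916, 26244]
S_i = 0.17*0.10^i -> [0.17, 0.02, 0.0, 0.0, 0.0]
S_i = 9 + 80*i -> [9, 89, 169, 249, 329]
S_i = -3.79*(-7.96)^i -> [-3.79, 30.17, -240.14, 1911.52, -15215.68]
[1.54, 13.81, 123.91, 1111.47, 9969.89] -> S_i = 1.54*8.97^i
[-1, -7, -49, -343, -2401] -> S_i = -1*7^i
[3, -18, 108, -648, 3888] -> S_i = 3*-6^i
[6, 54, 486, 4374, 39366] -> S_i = 6*9^i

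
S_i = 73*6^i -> [73, 438, 2628, 15768, 94608]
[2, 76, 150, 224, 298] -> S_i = 2 + 74*i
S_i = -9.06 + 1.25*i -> [-9.06, -7.81, -6.56, -5.31, -4.06]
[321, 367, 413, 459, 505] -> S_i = 321 + 46*i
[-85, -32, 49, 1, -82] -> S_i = Random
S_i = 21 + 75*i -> [21, 96, 171, 246, 321]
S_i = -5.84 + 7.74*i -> [-5.84, 1.9, 9.64, 17.38, 25.12]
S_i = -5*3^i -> [-5, -15, -45, -135, -405]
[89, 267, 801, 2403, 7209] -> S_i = 89*3^i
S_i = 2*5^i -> [2, 10, 50, 250, 1250]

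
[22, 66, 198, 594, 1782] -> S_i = 22*3^i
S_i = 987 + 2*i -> [987, 989, 991, 993, 995]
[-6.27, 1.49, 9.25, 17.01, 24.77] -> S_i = -6.27 + 7.76*i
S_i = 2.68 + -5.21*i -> [2.68, -2.53, -7.74, -12.95, -18.16]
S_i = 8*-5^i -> [8, -40, 200, -1000, 5000]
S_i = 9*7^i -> [9, 63, 441, 3087, 21609]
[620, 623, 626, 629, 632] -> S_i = 620 + 3*i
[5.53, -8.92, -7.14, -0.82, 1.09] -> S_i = Random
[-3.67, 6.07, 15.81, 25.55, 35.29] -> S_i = -3.67 + 9.74*i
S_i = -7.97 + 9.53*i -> [-7.97, 1.56, 11.09, 20.62, 30.15]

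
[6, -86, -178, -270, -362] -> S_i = 6 + -92*i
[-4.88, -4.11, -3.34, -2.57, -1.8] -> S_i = -4.88 + 0.77*i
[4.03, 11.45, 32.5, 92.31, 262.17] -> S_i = 4.03*2.84^i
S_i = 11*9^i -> [11, 99, 891, 8019, 72171]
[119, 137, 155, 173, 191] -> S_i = 119 + 18*i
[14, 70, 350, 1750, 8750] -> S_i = 14*5^i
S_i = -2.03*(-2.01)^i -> [-2.03, 4.08, -8.2, 16.48, -33.13]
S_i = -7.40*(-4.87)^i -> [-7.4, 36.04, -175.51, 854.71, -4162.44]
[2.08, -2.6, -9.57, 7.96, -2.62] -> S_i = Random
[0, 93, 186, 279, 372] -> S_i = 0 + 93*i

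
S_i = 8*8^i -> [8, 64, 512, 4096, 32768]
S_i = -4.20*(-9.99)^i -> [-4.2, 41.96, -419.16, 4187.41, -41832.25]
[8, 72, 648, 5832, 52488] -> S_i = 8*9^i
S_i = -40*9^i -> [-40, -360, -3240, -29160, -262440]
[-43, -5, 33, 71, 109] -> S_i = -43 + 38*i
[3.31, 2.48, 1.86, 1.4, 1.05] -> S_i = 3.31*0.75^i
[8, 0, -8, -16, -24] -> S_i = 8 + -8*i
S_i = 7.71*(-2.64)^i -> [7.71, -20.35, 53.74, -141.86, 374.52]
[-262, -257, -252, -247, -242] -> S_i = -262 + 5*i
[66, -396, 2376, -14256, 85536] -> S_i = 66*-6^i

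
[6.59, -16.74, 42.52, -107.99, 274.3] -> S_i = 6.59*(-2.54)^i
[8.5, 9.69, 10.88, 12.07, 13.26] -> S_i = 8.50 + 1.19*i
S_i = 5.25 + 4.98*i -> [5.25, 10.23, 15.21, 20.19, 25.17]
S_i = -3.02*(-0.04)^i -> [-3.02, 0.12, -0.0, 0.0, -0.0]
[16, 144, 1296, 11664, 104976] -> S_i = 16*9^i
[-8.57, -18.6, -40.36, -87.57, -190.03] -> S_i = -8.57*2.17^i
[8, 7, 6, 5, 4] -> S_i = 8 + -1*i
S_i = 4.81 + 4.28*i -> [4.81, 9.09, 13.37, 17.65, 21.93]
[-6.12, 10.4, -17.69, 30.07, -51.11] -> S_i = -6.12*(-1.70)^i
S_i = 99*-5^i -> [99, -495, 2475, -12375, 61875]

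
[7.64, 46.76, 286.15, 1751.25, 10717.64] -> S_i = 7.64*6.12^i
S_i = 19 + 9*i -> [19, 28, 37, 46, 55]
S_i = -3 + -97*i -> [-3, -100, -197, -294, -391]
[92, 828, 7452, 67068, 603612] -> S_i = 92*9^i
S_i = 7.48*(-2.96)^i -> [7.48, -22.14, 65.54, -193.99, 574.21]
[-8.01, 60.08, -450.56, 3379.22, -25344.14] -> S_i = -8.01*(-7.50)^i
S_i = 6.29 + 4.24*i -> [6.29, 10.53, 14.77, 19.01, 23.25]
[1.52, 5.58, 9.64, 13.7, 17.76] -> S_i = 1.52 + 4.06*i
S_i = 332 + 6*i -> [332, 338, 344, 350, 356]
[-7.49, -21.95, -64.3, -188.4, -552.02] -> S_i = -7.49*2.93^i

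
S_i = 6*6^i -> [6, 36, 216, 1296, 7776]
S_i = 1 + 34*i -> [1, 35, 69, 103, 137]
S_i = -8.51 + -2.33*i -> [-8.51, -10.84, -13.17, -15.5, -17.83]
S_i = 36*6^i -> [36, 216, 1296, 7776, 46656]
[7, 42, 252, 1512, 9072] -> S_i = 7*6^i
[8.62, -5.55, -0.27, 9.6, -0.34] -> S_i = Random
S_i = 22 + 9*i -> [22, 31, 40, 49, 58]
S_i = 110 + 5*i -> [110, 115, 120, 125, 130]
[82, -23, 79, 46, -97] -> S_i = Random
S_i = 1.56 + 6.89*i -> [1.56, 8.45, 15.34, 22.23, 29.12]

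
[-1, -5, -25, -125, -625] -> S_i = -1*5^i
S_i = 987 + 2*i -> [987, 989, 991, 993, 995]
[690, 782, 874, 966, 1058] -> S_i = 690 + 92*i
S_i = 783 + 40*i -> [783, 823, 863, 903, 943]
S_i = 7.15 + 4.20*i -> [7.15, 11.35, 15.55, 19.75, 23.95]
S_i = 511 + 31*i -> [511, 542, 573, 604, 635]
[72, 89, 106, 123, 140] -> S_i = 72 + 17*i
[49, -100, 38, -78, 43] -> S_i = Random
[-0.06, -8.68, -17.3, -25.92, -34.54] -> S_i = -0.06 + -8.62*i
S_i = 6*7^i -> [6, 42, 294, 2058, 14406]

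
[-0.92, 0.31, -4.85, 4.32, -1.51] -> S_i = Random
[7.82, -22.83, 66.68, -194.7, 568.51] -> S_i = 7.82*(-2.92)^i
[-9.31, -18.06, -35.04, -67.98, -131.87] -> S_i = -9.31*1.94^i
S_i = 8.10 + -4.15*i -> [8.1, 3.95, -0.2, -4.35, -8.5]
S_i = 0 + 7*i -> [0, 7, 14, 21, 28]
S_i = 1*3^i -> [1, 3, 9, 27, 81]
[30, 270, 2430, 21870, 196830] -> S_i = 30*9^i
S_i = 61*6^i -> [61, 366, 2196, 13176, 79056]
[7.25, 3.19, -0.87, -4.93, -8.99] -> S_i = 7.25 + -4.06*i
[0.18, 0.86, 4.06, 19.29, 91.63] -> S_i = 0.18*4.75^i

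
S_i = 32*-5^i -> [32, -160, 800, -4000, 20000]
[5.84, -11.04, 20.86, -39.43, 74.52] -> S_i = 5.84*(-1.89)^i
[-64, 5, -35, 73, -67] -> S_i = Random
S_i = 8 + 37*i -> [8, 45, 82, 119, 156]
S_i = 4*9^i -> [4, 36, 324, 2916, 26244]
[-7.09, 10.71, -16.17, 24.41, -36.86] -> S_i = -7.09*(-1.51)^i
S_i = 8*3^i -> [8, 24, 72, 216, 648]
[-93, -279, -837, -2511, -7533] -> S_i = -93*3^i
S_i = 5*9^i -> [5, 45, 405, 3645, 32805]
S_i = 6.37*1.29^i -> [6.37, 8.22, 10.6, 13.67, 17.64]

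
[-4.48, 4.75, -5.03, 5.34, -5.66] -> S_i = -4.48*(-1.06)^i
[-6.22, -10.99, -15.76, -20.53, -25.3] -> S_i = -6.22 + -4.77*i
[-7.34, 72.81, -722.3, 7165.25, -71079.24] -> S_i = -7.34*(-9.92)^i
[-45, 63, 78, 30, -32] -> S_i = Random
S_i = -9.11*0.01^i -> [-9.11, -0.09, -0.0, -0.0, -0.0]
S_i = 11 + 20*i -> [11, 31, 51, 71, 91]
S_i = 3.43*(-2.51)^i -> [3.43, -8.61, 21.61, -54.24, 136.14]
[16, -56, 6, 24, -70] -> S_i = Random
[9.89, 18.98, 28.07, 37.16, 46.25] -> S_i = 9.89 + 9.09*i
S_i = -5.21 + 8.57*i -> [-5.21, 3.36, 11.93, 20.5, 29.07]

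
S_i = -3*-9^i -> [-3, 27, -243, 2187, -19683]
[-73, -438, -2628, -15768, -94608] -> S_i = -73*6^i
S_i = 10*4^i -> [10, 40, 160, 640, 2560]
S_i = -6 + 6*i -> [-6, 0, 6, 12, 18]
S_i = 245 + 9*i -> [245, 254, 263, 272, 281]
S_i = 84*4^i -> [84, 336, 1344, 5376, 21504]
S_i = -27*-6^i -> [-27, 162, -972, 5832, -34992]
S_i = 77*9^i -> [77, 693, 6237, 56133, 505197]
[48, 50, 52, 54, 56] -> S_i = 48 + 2*i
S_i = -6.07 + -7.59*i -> [-6.07, -13.66, -21.25, -28.84, -36.43]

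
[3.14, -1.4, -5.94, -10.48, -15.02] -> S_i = 3.14 + -4.54*i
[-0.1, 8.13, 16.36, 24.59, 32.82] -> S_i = -0.10 + 8.23*i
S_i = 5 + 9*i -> [5, 14, 23, 32, 41]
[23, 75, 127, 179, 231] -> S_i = 23 + 52*i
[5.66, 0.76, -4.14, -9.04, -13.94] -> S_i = 5.66 + -4.90*i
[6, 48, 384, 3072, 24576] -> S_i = 6*8^i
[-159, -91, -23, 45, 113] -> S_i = -159 + 68*i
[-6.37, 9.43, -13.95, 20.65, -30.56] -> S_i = -6.37*(-1.48)^i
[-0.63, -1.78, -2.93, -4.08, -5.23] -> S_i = -0.63 + -1.15*i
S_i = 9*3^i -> [9, 27, 81, 243, 729]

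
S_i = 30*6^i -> [30, 180, 1080, 6480, 38880]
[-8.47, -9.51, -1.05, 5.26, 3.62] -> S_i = Random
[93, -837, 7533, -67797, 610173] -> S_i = 93*-9^i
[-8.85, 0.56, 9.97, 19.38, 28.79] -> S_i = -8.85 + 9.41*i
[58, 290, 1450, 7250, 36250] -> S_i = 58*5^i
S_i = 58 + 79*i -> [58, 137, 216, 295, 374]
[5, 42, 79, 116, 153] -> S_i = 5 + 37*i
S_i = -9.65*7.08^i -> [-9.65, -68.32, -483.72, -3424.74, -24247.13]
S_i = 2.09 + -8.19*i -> [2.09, -6.1, -14.29, -22.48, -30.67]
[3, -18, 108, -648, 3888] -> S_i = 3*-6^i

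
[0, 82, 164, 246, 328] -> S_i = 0 + 82*i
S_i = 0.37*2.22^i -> [0.37, 0.82, 1.82, 4.05, 8.99]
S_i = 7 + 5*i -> [7, 12, 17, 22, 27]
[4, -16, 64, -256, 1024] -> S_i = 4*-4^i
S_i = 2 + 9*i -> [2, 11, 20, 29, 38]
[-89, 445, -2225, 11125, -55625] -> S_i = -89*-5^i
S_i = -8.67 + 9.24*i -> [-8.67, 0.57, 9.81, 19.05, 28.29]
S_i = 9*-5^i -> [9, -45, 225, -1125, 5625]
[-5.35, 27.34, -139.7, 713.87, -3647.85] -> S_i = -5.35*(-5.11)^i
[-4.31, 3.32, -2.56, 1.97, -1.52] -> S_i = -4.31*(-0.77)^i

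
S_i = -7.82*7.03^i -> [-7.82, -54.97, -386.47, -2716.89, -19099.77]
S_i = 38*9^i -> [38, 342, 3078, 27702, 249318]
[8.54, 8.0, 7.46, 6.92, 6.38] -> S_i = 8.54 + -0.54*i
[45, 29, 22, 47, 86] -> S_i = Random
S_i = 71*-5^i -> [71, -355, 1775, -8875, 44375]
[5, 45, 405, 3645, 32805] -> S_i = 5*9^i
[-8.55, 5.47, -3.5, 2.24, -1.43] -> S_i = -8.55*(-0.64)^i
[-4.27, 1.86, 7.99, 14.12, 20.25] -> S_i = -4.27 + 6.13*i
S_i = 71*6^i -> [71, 426, 2556, 15336, 92016]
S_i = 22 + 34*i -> [22, 56, 90, 124, 158]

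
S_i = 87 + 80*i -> [87, 167, 247, 327, 407]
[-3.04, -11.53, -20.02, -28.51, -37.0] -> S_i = -3.04 + -8.49*i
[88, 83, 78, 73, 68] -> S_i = 88 + -5*i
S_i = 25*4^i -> [25, 100, 400, 1600, 6400]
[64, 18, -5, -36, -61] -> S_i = Random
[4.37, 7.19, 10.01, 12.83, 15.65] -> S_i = 4.37 + 2.82*i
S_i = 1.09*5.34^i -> [1.09, 5.82, 31.08, 165.98, 886.32]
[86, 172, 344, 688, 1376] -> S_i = 86*2^i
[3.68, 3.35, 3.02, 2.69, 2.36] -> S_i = 3.68 + -0.33*i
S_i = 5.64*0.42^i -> [5.64, 2.37, 0.99, 0.42, 0.18]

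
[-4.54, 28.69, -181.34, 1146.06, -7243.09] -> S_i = -4.54*(-6.32)^i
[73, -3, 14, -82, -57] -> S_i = Random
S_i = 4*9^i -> [4, 36, 324, 2916, 26244]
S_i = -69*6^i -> [-69, -414, -2484, -14904, -89424]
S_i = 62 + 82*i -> [62, 144, 226, 308, 390]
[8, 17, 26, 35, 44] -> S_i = 8 + 9*i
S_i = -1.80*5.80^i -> [-1.8, -10.44, -60.55, -351.2, -2036.97]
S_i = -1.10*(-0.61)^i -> [-1.1, 0.67, -0.41, 0.25, -0.15]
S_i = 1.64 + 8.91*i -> [1.64, 10.55, 19.46, 28.37, 37.28]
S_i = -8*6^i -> [-8, -48, -288, -1728, -10368]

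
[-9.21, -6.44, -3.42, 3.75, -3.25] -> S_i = Random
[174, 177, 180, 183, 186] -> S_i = 174 + 3*i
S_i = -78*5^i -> [-78, -390, -1950, -9750, -48750]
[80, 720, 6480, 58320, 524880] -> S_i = 80*9^i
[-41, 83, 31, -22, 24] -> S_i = Random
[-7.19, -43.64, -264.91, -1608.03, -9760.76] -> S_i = -7.19*6.07^i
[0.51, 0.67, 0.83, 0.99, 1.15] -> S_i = 0.51 + 0.16*i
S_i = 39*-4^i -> [39, -156, 624, -2496, 9984]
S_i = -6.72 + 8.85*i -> [-6.72, 2.13, 10.98, 19.83, 28.68]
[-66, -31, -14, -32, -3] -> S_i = Random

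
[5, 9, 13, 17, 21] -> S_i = 5 + 4*i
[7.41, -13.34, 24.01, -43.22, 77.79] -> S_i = 7.41*(-1.80)^i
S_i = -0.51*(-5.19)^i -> [-0.51, 2.65, -13.74, 71.3, -370.03]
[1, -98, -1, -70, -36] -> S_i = Random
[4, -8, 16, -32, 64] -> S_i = 4*-2^i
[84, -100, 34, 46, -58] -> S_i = Random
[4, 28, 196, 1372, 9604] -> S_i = 4*7^i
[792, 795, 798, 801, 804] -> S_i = 792 + 3*i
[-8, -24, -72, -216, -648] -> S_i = -8*3^i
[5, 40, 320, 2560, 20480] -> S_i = 5*8^i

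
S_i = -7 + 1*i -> [-7, -6, -5, -4, -3]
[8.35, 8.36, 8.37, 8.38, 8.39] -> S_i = 8.35 + 0.01*i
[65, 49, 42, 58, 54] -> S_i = Random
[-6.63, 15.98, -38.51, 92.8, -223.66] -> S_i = -6.63*(-2.41)^i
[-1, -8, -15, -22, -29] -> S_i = -1 + -7*i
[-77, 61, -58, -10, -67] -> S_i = Random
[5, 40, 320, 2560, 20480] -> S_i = 5*8^i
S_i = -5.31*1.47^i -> [-5.31, -7.81, -11.47, -16.87, -24.79]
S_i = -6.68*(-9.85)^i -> [-6.68, 65.8, -648.11, 6383.89, -62881.28]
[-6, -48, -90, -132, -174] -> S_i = -6 + -42*i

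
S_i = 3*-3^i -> [3, -9, 27, -81, 243]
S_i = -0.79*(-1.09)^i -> [-0.79, 0.86, -0.94, 1.02, -1.12]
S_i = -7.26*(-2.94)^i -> [-7.26, 21.34, -62.75, 184.49, -542.41]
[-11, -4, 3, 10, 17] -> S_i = -11 + 7*i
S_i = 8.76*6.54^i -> [8.76, 57.29, 374.68, 2450.4, 16025.63]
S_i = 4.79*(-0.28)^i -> [4.79, -1.34, 0.38, -0.11, 0.03]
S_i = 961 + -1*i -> [961, 960, 959, 958, 957]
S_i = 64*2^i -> [64, 128, 256, 512, 1024]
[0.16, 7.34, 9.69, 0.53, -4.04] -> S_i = Random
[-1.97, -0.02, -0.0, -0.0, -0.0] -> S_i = -1.97*0.01^i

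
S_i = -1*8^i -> [-1, -8, -64, -512, -4096]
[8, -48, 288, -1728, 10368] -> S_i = 8*-6^i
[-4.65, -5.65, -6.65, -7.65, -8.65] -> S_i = -4.65 + -1.00*i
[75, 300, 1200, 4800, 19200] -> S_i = 75*4^i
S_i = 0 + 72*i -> [0, 72, 144, 216, 288]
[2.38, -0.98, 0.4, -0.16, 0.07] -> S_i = 2.38*(-0.41)^i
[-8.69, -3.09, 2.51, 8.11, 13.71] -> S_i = -8.69 + 5.60*i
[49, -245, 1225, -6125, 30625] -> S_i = 49*-5^i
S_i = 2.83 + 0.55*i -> [2.83, 3.38, 3.93, 4.48, 5.03]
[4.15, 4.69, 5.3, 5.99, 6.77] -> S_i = 4.15*1.13^i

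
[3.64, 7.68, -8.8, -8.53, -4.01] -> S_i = Random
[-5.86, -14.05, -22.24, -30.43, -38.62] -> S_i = -5.86 + -8.19*i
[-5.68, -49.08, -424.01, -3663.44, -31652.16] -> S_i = -5.68*8.64^i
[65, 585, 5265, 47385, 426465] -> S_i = 65*9^i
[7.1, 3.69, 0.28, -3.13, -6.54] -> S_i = 7.10 + -3.41*i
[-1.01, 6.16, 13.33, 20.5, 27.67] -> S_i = -1.01 + 7.17*i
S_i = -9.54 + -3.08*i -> [-9.54, -12.62, -15.7, -18.78, -21.86]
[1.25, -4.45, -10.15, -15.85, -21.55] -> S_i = 1.25 + -5.70*i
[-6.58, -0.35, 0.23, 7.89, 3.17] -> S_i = Random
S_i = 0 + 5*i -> [0, 5, 10, 15, 20]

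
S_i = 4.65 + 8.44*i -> [4.65, 13.09, 21.53, 29.97, 38.41]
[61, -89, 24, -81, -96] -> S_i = Random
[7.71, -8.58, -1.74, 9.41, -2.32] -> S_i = Random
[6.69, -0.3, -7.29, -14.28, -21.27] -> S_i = 6.69 + -6.99*i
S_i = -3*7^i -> [-3, -21, -147, -1029, -7203]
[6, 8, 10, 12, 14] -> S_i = 6 + 2*i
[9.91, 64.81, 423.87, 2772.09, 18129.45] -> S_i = 9.91*6.54^i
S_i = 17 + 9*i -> [17, 26, 35, 44, 53]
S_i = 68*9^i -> [68, 612, 5508, 49572, 446148]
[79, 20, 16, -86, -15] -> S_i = Random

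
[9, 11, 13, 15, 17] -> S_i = 9 + 2*i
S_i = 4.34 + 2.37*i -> [4.34, 6.71, 9.08, 11.45, 13.82]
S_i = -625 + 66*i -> [-625, -559, -493, -427, -361]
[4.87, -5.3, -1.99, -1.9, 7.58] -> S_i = Random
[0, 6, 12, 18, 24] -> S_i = 0 + 6*i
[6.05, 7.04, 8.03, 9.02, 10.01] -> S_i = 6.05 + 0.99*i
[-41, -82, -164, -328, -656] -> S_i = -41*2^i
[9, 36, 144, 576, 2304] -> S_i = 9*4^i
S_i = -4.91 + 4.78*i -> [-4.91, -0.13, 4.65, 9.43, 14.21]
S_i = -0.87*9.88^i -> [-0.87, -8.6, -84.92, -839.05, -8289.86]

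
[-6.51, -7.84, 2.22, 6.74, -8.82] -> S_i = Random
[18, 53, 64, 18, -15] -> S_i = Random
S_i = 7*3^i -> [7, 21, 63, 189, 567]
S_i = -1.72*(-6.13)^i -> [-1.72, 10.54, -64.63, 396.2, -2428.68]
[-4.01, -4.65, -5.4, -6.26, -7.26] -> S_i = -4.01*1.16^i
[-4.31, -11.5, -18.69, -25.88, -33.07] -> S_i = -4.31 + -7.19*i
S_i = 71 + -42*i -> [71, 29, -13, -55, -97]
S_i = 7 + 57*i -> [7, 64, 121, 178, 235]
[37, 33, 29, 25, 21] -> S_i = 37 + -4*i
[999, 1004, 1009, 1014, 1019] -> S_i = 999 + 5*i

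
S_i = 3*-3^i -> [3, -9, 27, -81, 243]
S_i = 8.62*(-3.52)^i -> [8.62, -30.34, 106.81, -375.95, 1323.36]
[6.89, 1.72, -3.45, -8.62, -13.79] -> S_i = 6.89 + -5.17*i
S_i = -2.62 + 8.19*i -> [-2.62, 5.57, 13.76, 21.95, 30.14]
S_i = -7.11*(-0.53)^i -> [-7.11, 3.77, -2.0, 1.06, -0.56]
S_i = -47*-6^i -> [-47, 282, -1692, 10152, -60912]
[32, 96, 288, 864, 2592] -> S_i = 32*3^i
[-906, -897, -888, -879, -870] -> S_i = -906 + 9*i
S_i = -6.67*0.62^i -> [-6.67, -4.14, -2.56, -1.59, -0.99]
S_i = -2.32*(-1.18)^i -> [-2.32, 2.74, -3.23, 3.81, -4.5]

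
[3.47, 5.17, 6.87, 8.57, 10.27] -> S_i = 3.47 + 1.70*i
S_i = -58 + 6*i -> [-58, -52, -46, -40, -34]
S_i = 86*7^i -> [86, 602, 4214, 29498, 206486]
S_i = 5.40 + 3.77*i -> [5.4, 9.17, 12.94, 16.71, 20.48]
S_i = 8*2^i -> [8, 16, 32, 64, 128]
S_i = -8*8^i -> [-8, -64, -512, -4096, -32768]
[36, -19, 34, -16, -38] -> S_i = Random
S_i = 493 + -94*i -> [493, 399, 305, 211, 117]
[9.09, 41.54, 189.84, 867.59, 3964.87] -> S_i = 9.09*4.57^i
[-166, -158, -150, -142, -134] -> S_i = -166 + 8*i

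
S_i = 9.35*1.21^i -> [9.35, 11.31, 13.69, 16.56, 20.04]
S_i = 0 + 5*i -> [0, 5, 10, 15, 20]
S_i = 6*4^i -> [6, 24, 96, 384, 1536]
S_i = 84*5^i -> [84, 420, 2100, 10500, 52500]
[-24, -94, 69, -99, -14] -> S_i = Random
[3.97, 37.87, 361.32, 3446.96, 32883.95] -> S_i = 3.97*9.54^i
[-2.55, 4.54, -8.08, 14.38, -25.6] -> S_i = -2.55*(-1.78)^i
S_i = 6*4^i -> [6, 24, 96, 384, 1536]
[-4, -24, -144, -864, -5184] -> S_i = -4*6^i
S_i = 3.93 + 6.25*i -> [3.93, 10.18, 16.43, 22.68, 28.93]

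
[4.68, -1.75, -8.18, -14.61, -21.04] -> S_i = 4.68 + -6.43*i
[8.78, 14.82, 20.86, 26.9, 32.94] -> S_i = 8.78 + 6.04*i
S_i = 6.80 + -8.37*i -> [6.8, -1.57, -9.94, -18.31, -26.68]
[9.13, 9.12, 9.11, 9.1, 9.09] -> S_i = 9.13 + -0.01*i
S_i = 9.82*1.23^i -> [9.82, 12.08, 14.86, 18.27, 22.48]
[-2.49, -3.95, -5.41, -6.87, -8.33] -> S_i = -2.49 + -1.46*i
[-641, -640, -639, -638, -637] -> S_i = -641 + 1*i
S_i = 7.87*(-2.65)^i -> [7.87, -20.86, 55.27, -146.46, 388.11]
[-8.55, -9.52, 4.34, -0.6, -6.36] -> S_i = Random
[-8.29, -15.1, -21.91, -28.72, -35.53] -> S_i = -8.29 + -6.81*i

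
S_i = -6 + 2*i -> [-6, -4, -2, 0, 2]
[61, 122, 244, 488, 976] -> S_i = 61*2^i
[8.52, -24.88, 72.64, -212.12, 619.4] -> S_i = 8.52*(-2.92)^i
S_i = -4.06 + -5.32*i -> [-4.06, -9.38, -14.7, -20.02, -25.34]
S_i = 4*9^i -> [4, 36, 324, 2916, 26244]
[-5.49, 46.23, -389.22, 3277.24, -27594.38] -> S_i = -5.49*(-8.42)^i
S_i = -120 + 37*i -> [-120, -83, -46, -9, 28]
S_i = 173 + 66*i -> [173, 239, 305, 371, 437]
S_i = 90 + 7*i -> [90, 97, 104, 111, 118]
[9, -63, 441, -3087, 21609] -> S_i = 9*-7^i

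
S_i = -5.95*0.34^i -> [-5.95, -2.02, -0.69, -0.23, -0.08]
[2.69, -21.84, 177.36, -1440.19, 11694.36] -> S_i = 2.69*(-8.12)^i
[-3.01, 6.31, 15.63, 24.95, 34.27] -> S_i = -3.01 + 9.32*i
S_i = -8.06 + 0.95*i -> [-8.06, -7.11, -6.16, -5.21, -4.26]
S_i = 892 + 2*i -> [892, 894, 896, 898, 900]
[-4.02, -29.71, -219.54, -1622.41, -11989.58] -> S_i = -4.02*7.39^i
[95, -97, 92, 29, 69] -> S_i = Random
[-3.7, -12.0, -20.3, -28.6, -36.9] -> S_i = -3.70 + -8.30*i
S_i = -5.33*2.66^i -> [-5.33, -14.18, -37.71, -100.32, -266.84]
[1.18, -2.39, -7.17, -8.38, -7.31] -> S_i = Random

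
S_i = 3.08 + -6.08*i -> [3.08, -3.0, -9.08, -15.16, -21.24]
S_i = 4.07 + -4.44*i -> [4.07, -0.37, -4.81, -9.25, -13.69]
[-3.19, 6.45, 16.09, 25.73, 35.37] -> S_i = -3.19 + 9.64*i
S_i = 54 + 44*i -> [54, 98, 142, 186, 230]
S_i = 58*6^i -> [58, 348, 2088, 12528, 75168]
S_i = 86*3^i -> [86, 258, 774, 2322, 6966]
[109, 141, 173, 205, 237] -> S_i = 109 + 32*i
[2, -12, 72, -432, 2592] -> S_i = 2*-6^i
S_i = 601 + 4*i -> [601, 605, 609, 613, 617]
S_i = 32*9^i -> [32, 288, 2592, 23328, 209952]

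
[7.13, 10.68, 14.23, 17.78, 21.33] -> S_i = 7.13 + 3.55*i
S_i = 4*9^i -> [4, 36, 324, 2916, 26244]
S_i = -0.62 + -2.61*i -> [-0.62, -3.23, -5.84, -8.45, -11.06]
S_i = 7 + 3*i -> [7, 10, 13, 16, 19]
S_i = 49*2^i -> [49, 98, 196, 392, 784]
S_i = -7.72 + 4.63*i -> [-7.72, -3.09, 1.54, 6.17, 10.8]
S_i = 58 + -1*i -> [58, 57, 56, 55, 54]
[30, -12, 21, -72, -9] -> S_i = Random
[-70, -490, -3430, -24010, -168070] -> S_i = -70*7^i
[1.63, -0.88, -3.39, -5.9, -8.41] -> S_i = 1.63 + -2.51*i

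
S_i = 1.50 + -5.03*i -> [1.5, -3.53, -8.56, -13.59, -18.62]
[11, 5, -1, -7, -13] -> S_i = 11 + -6*i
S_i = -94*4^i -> [-94, -376, -1504, -6016, -24064]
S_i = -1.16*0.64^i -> [-1.16, -0.74, -0.48, -0.3, -0.19]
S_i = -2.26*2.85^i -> [-2.26, -6.44, -18.36, -52.32, -149.1]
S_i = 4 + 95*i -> [4, 99, 194, 289, 384]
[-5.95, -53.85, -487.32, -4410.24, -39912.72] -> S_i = -5.95*9.05^i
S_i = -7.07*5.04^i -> [-7.07, -35.63, -179.59, -905.13, -4561.86]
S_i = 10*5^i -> [10, 50, 250, 1250, 6250]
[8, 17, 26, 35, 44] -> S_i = 8 + 9*i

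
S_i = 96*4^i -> [96, 384, 1536, 6144, 24576]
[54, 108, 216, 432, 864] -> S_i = 54*2^i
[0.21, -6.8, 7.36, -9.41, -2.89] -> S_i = Random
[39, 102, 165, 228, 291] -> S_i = 39 + 63*i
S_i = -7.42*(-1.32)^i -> [-7.42, 9.79, -12.93, 17.07, -22.53]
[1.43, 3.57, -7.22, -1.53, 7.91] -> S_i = Random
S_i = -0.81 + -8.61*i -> [-0.81, -9.42, -18.03, -26.64, -35.25]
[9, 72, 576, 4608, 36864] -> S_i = 9*8^i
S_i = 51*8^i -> [51, 408, 3264, 26112, 208896]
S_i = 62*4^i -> [62, 248, 992, 3968, 15872]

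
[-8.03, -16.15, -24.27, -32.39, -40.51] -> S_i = -8.03 + -8.12*i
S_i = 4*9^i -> [4, 36, 324, 2916, 26244]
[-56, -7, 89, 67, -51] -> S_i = Random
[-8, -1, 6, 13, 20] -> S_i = -8 + 7*i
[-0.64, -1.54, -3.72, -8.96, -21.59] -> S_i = -0.64*2.41^i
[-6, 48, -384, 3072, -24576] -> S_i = -6*-8^i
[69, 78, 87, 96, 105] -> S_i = 69 + 9*i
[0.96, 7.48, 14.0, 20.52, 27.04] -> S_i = 0.96 + 6.52*i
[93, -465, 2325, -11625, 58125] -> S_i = 93*-5^i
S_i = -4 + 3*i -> [-4, -1, 2, 5, 8]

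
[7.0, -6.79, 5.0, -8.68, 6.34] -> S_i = Random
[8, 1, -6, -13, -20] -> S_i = 8 + -7*i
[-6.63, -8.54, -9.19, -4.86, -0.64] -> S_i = Random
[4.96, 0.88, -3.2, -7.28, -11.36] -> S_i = 4.96 + -4.08*i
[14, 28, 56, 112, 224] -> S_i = 14*2^i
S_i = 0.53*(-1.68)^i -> [0.53, -0.89, 1.5, -2.51, 4.22]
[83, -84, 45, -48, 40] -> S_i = Random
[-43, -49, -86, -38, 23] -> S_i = Random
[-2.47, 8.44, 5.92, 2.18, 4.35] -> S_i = Random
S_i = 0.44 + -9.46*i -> [0.44, -9.02, -18.48, -27.94, -37.4]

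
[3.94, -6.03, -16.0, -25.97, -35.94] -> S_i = 3.94 + -9.97*i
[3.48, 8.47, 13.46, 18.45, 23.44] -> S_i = 3.48 + 4.99*i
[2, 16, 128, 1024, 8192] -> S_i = 2*8^i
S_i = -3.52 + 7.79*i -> [-3.52, 4.27, 12.06, 19.85, 27.64]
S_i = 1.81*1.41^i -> [1.81, 2.55, 3.6, 5.07, 7.15]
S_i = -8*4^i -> [-8, -32, -128, -512, -2048]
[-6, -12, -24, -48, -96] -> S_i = -6*2^i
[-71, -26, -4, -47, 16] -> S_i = Random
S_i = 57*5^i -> [57, 285, 1425, 7125, 35625]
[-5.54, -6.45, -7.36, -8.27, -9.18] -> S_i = -5.54 + -0.91*i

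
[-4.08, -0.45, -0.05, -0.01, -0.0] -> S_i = -4.08*0.11^i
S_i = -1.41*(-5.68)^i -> [-1.41, 8.01, -45.49, 258.38, -1467.62]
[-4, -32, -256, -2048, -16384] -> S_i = -4*8^i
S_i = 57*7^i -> [57, 399, 2793, 19551, 136857]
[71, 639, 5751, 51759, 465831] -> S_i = 71*9^i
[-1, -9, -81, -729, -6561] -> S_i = -1*9^i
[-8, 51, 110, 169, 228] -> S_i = -8 + 59*i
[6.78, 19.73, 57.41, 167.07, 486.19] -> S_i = 6.78*2.91^i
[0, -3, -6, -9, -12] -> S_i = 0 + -3*i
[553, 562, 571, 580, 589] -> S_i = 553 + 9*i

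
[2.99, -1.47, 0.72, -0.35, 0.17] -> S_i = 2.99*(-0.49)^i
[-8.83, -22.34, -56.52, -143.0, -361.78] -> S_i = -8.83*2.53^i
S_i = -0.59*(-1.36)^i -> [-0.59, 0.8, -1.09, 1.48, -2.02]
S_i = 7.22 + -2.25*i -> [7.22, 4.97, 2.72, 0.47, -1.78]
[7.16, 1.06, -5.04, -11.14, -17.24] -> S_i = 7.16 + -6.10*i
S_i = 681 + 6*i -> [681, 687, 693, 699, 705]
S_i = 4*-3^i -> [4, -12, 36, -108, 324]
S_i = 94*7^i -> [94, 658, 4606, 32242, 225694]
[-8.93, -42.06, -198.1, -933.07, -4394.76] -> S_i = -8.93*4.71^i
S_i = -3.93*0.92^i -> [-3.93, -3.62, -3.33, -3.06, -2.82]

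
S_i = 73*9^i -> [73, 657, 5913, 53217, 478953]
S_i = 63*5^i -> [63, 315, 1575, 7875, 39375]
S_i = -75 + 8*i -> [-75, -67, -59, -51, -43]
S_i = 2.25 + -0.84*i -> [2.25, 1.41, 0.57, -0.27, -1.11]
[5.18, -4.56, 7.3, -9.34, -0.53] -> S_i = Random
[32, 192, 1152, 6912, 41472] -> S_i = 32*6^i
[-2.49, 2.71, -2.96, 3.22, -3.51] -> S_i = -2.49*(-1.09)^i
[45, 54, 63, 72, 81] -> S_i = 45 + 9*i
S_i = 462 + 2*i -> [462, 464, 466, 468, 470]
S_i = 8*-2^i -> [8, -16, 32, -64, 128]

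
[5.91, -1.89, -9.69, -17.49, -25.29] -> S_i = 5.91 + -7.80*i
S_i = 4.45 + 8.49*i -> [4.45, 12.94, 21.43, 29.92, 38.41]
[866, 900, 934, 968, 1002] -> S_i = 866 + 34*i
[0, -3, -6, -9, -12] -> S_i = 0 + -3*i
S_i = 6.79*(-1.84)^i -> [6.79, -12.49, 22.99, -42.3, 77.83]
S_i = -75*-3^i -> [-75, 225, -675, 2025, -6075]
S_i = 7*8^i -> [7, 56, 448, 3584, 28672]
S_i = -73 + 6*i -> [-73, -67, -61, -55, -49]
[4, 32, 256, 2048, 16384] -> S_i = 4*8^i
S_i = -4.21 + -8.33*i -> [-4.21, -12.54, -20.87, -29.2, -37.53]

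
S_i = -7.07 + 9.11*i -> [-7.07, 2.04, 11.15, 20.26, 29.37]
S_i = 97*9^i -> [97, 873, 7857, 70713, 636417]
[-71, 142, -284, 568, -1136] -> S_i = -71*-2^i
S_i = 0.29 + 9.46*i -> [0.29, 9.75, 19.21, 28.67, 38.13]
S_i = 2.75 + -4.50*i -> [2.75, -1.75, -6.25, -10.75, -15.25]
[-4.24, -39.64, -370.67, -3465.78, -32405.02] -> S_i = -4.24*9.35^i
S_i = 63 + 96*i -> [63, 159, 255, 351, 447]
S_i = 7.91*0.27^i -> [7.91, 2.14, 0.58, 0.16, 0.04]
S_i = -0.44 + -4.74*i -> [-0.44, -5.18, -9.92, -14.66, -19.4]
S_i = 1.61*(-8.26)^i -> [1.61, -13.3, 109.85, -907.33, 7494.56]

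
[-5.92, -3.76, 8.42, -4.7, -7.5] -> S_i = Random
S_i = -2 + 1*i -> [-2, -1, 0, 1, 2]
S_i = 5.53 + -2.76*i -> [5.53, 2.77, 0.01, -2.75, -5.51]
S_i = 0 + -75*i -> [0, -75, -150, -225, -300]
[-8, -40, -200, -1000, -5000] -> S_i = -8*5^i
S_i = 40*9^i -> [40, 360, 3240, 29160, 262440]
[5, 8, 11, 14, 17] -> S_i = 5 + 3*i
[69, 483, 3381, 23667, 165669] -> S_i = 69*7^i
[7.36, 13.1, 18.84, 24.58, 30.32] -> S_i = 7.36 + 5.74*i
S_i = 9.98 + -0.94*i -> [9.98, 9.04, 8.1, 7.16, 6.22]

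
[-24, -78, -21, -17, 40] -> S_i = Random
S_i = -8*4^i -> [-8, -32, -128, -512, -2048]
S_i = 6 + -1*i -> [6, 5, 4, 3, 2]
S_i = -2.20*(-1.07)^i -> [-2.2, 2.35, -2.52, 2.7, -2.88]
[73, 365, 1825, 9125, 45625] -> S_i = 73*5^i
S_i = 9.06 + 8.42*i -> [9.06, 17.48, 25.9, 34.32, 42.74]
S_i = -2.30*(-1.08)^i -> [-2.3, 2.48, -2.68, 2.9, -3.13]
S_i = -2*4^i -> [-2, -8, -32, -128, -512]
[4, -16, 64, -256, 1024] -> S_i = 4*-4^i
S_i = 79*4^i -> [79, 316, 1264, 5056, 20224]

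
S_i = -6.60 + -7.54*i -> [-6.6, -14.14, -21.68, -29.22, -36.76]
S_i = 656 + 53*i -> [656, 709, 762, 815, 868]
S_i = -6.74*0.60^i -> [-6.74, -4.04, -2.43, -1.46, -0.87]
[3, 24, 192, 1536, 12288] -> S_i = 3*8^i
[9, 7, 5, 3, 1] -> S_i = 9 + -2*i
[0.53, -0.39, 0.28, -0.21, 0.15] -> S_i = 0.53*(-0.73)^i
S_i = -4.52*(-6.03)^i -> [-4.52, 27.26, -164.35, 991.04, -5975.96]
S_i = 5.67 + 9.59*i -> [5.67, 15.26, 24.85, 34.44, 44.03]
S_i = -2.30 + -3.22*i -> [-2.3, -5.52, -8.74, -11.96, -15.18]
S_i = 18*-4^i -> [18, -72, 288, -1152, 4608]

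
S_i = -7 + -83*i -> [-7, -90, -173, -256, -339]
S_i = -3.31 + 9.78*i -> [-3.31, 6.47, 16.25, 26.03, 35.81]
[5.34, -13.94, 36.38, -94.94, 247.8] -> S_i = 5.34*(-2.61)^i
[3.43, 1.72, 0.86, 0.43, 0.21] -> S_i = 3.43*0.50^i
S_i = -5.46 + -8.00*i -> [-5.46, -13.46, -21.46, -29.46, -37.46]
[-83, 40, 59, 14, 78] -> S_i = Random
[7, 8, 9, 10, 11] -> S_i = 7 + 1*i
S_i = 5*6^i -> [5, 30, 180, 1080, 6480]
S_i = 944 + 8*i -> [944, 952, 960, 968, 976]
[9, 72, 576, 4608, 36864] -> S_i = 9*8^i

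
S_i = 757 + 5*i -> [757, 762, 767, 772, 777]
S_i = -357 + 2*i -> [-357, -355, -353, -351, -349]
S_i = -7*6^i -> [-7, -42, -252, -1512, -9072]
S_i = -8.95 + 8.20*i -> [-8.95, -0.75, 7.45, 15.65, 23.85]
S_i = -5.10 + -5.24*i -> [-5.1, -10.34, -15.58, -20.82, -26.06]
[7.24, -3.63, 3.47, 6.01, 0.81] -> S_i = Random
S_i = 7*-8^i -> [7, -56, 448, -3584, 28672]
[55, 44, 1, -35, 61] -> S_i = Random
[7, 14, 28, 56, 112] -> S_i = 7*2^i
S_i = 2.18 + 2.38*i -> [2.18, 4.56, 6.94, 9.32, 11.7]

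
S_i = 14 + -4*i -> [14, 10, 6, 2, -2]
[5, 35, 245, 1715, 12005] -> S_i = 5*7^i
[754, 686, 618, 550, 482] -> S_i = 754 + -68*i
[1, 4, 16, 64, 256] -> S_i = 1*4^i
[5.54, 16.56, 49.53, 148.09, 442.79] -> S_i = 5.54*2.99^i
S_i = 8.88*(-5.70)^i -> [8.88, -50.62, 288.51, -1644.51, 9373.73]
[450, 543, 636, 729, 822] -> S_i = 450 + 93*i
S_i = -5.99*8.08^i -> [-5.99, -48.4, -391.07, -3159.81, -25531.26]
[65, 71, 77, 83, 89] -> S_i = 65 + 6*i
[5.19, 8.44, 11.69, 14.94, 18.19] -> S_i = 5.19 + 3.25*i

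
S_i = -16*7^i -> [-16, -112, -784, -5488, -38416]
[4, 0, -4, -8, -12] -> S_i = 4 + -4*i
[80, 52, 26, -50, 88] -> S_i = Random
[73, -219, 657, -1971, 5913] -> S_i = 73*-3^i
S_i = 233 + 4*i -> [233, 237, 241, 245, 249]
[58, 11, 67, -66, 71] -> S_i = Random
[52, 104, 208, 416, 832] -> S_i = 52*2^i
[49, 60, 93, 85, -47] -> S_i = Random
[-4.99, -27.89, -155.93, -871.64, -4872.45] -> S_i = -4.99*5.59^i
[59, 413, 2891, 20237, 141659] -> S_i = 59*7^i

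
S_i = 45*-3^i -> [45, -135, 405, -1215, 3645]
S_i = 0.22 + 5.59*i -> [0.22, 5.81, 11.4, 16.99, 22.58]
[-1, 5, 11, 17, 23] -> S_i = -1 + 6*i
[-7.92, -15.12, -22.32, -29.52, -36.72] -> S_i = -7.92 + -7.20*i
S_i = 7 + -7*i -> [7, 0, -7, -14, -21]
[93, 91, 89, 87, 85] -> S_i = 93 + -2*i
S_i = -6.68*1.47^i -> [-6.68, -9.82, -14.43, -21.22, -31.19]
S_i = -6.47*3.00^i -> [-6.47, -19.41, -58.23, -174.69, -524.07]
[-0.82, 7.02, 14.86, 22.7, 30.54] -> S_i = -0.82 + 7.84*i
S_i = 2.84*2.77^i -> [2.84, 7.87, 21.79, 60.36, 167.2]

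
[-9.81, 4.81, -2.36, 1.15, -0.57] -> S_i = -9.81*(-0.49)^i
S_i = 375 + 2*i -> [375, 377, 379, 381, 383]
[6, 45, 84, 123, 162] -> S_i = 6 + 39*i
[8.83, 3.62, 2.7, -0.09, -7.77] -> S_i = Random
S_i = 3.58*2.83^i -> [3.58, 10.13, 28.67, 81.14, 229.63]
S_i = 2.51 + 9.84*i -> [2.51, 12.35, 22.19, 32.03, 41.87]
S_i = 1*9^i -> [1, 9, 81, 729, 6561]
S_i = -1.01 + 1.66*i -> [-1.01, 0.65, 2.31, 3.97, 5.63]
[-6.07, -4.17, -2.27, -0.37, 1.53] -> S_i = -6.07 + 1.90*i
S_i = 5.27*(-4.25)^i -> [5.27, -22.4, 95.19, -404.55, 1719.36]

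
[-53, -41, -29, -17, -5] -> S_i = -53 + 12*i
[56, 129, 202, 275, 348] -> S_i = 56 + 73*i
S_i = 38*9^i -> [38, 342, 3078, 27702, 249318]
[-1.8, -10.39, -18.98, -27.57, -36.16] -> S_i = -1.80 + -8.59*i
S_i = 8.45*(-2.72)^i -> [8.45, -22.98, 62.52, -170.04, 462.52]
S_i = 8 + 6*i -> [8, 14, 20, 26, 32]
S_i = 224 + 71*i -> [224, 295, 366, 437, 508]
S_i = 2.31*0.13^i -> [2.31, 0.3, 0.04, 0.01, 0.0]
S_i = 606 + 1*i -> [606, 607, 608, 609, 610]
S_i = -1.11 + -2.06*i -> [-1.11, -3.17, -5.23, -7.29, -9.35]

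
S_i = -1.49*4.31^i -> [-1.49, -6.42, -27.68, -119.29, -514.16]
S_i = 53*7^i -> [53, 371, 2597, 18179, 127253]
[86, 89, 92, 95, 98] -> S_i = 86 + 3*i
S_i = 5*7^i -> [5, 35, 245, 1715, 12005]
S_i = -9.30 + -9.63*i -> [-9.3, -18.93, -28.56, -38.19, -47.82]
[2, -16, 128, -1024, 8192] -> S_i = 2*-8^i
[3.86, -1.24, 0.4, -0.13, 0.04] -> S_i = 3.86*(-0.32)^i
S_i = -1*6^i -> [-1, -6, -36, -216, -1296]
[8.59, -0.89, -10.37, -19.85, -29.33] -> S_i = 8.59 + -9.48*i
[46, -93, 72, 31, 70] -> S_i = Random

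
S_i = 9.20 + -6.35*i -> [9.2, 2.85, -3.5, -9.85, -16.2]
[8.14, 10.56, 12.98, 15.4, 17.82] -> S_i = 8.14 + 2.42*i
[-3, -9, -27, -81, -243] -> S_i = -3*3^i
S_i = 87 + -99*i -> [87, -12, -111, -210, -309]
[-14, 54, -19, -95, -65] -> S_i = Random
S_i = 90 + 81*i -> [90, 171, 252, 333, 414]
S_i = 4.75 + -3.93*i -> [4.75, 0.82, -3.11, -7.04, -10.97]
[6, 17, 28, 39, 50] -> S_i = 6 + 11*i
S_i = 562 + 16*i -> [562, 578, 594, 610, 626]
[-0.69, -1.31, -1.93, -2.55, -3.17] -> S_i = -0.69 + -0.62*i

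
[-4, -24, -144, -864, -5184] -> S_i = -4*6^i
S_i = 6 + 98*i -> [6, 104, 202, 300, 398]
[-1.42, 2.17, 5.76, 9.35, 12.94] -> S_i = -1.42 + 3.59*i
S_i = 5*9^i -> [5, 45, 405, 3645, 32805]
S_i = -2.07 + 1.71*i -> [-2.07, -0.36, 1.35, 3.06, 4.77]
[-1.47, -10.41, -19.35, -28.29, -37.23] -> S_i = -1.47 + -8.94*i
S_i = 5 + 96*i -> [5, 101, 197, 293, 389]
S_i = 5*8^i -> [5, 40, 320, 2560, 20480]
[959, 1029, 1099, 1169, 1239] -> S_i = 959 + 70*i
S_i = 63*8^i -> [63, 504, 4032, 32256, 258048]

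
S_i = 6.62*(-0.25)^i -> [6.62, -1.66, 0.41, -0.1, 0.03]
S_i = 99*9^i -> [99, 891, 8019, 72171, 649539]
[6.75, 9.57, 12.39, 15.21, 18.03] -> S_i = 6.75 + 2.82*i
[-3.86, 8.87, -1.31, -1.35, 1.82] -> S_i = Random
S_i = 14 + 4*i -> [14, 18, 22, 26, 30]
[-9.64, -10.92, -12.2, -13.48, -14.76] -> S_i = -9.64 + -1.28*i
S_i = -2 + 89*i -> [-2, 87, 176, 265, 354]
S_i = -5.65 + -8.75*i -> [-5.65, -14.4, -23.15, -31.9, -40.65]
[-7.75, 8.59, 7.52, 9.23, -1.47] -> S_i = Random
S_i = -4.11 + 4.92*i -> [-4.11, 0.81, 5.73, 10.65, 15.57]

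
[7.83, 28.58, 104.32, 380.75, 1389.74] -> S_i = 7.83*3.65^i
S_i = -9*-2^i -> [-9, 18, -36, 72, -144]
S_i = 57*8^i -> [57, 456, 3648, 29184, 233472]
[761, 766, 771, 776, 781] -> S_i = 761 + 5*i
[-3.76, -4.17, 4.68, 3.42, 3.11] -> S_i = Random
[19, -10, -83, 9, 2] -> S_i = Random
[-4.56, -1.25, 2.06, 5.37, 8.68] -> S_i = -4.56 + 3.31*i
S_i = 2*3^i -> [2, 6, 18, 54, 162]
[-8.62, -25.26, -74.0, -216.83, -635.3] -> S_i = -8.62*2.93^i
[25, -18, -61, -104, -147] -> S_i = 25 + -43*i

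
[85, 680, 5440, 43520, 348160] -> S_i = 85*8^i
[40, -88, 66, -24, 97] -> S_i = Random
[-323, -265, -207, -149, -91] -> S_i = -323 + 58*i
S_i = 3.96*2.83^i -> [3.96, 11.21, 31.72, 89.75, 254.0]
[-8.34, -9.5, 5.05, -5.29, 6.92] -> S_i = Random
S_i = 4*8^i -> [4, 32, 256, 2048, 16384]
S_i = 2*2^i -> [2, 4, 8, 16, 32]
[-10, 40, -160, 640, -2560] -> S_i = -10*-4^i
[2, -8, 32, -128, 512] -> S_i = 2*-4^i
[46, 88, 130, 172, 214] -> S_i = 46 + 42*i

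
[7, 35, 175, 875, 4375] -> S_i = 7*5^i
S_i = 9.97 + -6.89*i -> [9.97, 3.08, -3.81, -10.7, -17.59]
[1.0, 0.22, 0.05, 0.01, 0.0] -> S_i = 1.00*0.22^i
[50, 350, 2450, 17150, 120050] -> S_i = 50*7^i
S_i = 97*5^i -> [97, 485, 2425, 12125, 60625]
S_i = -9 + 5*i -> [-9, -4, 1, 6, 11]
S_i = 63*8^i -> [63, 504, 4032, 32256, 258048]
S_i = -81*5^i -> [-81, -405, -2025, -10125, -50625]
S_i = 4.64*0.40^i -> [4.64, 1.86, 0.74, 0.3, 0.12]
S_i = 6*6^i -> [6, 36, 216, 1296, 7776]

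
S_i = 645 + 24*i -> [645, 669, 693, 717, 741]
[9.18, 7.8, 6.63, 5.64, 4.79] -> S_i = 9.18*0.85^i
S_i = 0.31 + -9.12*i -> [0.31, -8.81, -17.93, -27.05, -36.17]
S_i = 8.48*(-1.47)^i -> [8.48, -12.47, 18.32, -26.94, 39.6]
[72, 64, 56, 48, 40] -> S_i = 72 + -8*i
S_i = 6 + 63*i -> [6, 69, 132, 195, 258]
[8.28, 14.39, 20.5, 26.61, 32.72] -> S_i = 8.28 + 6.11*i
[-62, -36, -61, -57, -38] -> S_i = Random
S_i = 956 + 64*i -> [956, 1020, 1084, 1148, 1212]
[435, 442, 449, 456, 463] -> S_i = 435 + 7*i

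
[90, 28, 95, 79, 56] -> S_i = Random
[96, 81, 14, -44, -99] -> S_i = Random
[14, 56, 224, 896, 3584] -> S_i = 14*4^i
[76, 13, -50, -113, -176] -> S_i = 76 + -63*i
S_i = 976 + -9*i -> [976, 967, 958, 949, 940]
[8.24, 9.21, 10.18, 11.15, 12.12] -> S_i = 8.24 + 0.97*i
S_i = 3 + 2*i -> [3, 5, 7, 9, 11]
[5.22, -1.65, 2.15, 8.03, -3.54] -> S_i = Random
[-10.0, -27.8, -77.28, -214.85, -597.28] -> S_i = -10.00*2.78^i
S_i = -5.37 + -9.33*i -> [-5.37, -14.7, -24.03, -33.36, -42.69]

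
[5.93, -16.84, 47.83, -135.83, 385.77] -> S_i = 5.93*(-2.84)^i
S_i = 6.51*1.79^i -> [6.51, 11.65, 20.86, 37.34, 66.83]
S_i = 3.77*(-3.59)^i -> [3.77, -13.53, 48.59, -174.43, 626.21]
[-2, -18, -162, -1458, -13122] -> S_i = -2*9^i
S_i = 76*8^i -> [76, 608, 4864, 38912, 311296]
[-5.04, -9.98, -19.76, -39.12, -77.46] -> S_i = -5.04*1.98^i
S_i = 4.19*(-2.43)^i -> [4.19, -10.18, 24.74, -60.12, 146.1]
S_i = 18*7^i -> [18, 126, 882, 6174, 43218]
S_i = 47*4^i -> [47, 188, 752, 3008, 12032]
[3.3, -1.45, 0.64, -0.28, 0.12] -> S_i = 3.30*(-0.44)^i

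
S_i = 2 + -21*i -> [2, -19, -40, -61, -82]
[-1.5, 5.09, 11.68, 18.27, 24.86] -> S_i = -1.50 + 6.59*i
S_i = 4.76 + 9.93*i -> [4.76, 14.69, 24.62, 34.55, 44.48]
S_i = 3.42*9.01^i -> [3.42, 30.81, 277.64, 2501.5, 22538.51]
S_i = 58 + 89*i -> [58, 147, 236, 325, 414]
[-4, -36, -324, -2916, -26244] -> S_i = -4*9^i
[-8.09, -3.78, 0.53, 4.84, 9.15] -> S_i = -8.09 + 4.31*i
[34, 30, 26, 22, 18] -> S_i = 34 + -4*i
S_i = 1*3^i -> [1, 3, 9, 27, 81]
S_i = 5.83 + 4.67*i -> [5.83, 10.5, 15.17, 19.84, 24.51]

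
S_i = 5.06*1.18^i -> [5.06, 5.97, 7.05, 8.31, 9.81]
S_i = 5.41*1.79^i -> [5.41, 9.68, 17.33, 31.03, 55.54]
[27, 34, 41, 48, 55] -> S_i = 27 + 7*i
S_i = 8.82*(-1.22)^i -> [8.82, -10.76, 13.13, -16.02, 19.54]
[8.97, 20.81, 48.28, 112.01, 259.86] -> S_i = 8.97*2.32^i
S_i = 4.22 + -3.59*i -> [4.22, 0.63, -2.96, -6.55, -10.14]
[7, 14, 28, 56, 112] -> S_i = 7*2^i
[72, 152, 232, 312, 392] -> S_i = 72 + 80*i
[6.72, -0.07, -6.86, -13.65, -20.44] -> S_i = 6.72 + -6.79*i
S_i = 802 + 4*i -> [802, 806, 810, 814, 818]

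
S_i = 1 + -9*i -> [1, -8, -17, -26, -35]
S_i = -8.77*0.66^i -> [-8.77, -5.79, -3.82, -2.52, -1.66]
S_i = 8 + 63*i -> [8, 71, 134, 197, 260]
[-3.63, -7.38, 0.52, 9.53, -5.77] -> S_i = Random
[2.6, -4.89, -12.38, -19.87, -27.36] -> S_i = 2.60 + -7.49*i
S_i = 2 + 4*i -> [2, 6, 10, 14, 18]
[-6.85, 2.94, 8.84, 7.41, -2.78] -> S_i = Random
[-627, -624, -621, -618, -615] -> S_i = -627 + 3*i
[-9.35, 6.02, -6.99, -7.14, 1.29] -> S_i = Random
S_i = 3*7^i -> [3, 21, 147, 1029, 7203]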